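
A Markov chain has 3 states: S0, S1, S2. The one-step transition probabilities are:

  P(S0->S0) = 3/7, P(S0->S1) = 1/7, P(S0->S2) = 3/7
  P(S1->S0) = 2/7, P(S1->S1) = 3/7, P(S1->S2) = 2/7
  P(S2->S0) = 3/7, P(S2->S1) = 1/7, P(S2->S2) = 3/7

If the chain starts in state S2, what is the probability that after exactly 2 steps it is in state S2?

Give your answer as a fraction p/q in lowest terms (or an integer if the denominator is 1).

Computing P^2 by repeated multiplication:
P^1 =
  S0: [3/7, 1/7, 3/7]
  S1: [2/7, 3/7, 2/7]
  S2: [3/7, 1/7, 3/7]
P^2 =
  S0: [20/49, 9/49, 20/49]
  S1: [18/49, 13/49, 18/49]
  S2: [20/49, 9/49, 20/49]

(P^2)[S2 -> S2] = 20/49

Answer: 20/49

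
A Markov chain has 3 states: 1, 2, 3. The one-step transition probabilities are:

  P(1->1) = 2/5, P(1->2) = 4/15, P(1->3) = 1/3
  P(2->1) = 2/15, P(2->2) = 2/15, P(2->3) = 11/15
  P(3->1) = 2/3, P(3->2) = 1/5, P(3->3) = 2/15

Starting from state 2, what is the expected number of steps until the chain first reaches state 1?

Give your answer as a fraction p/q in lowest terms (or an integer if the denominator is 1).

Answer: 45/17

Derivation:
Let h_i = expected steps to first reach 1 from state i.
Boundary: h_1 = 0.
First-step equations for the other states:
  h_2 = 1 + 2/15*h_1 + 2/15*h_2 + 11/15*h_3
  h_3 = 1 + 2/3*h_1 + 1/5*h_2 + 2/15*h_3

Substituting h_1 = 0 and rearranging gives the linear system (I - Q) h = 1:
  [13/15, -11/15] . (h_2, h_3) = 1
  [-1/5, 13/15] . (h_2, h_3) = 1

Solving yields:
  h_2 = 45/17
  h_3 = 30/17

Starting state is 2, so the expected hitting time is h_2 = 45/17.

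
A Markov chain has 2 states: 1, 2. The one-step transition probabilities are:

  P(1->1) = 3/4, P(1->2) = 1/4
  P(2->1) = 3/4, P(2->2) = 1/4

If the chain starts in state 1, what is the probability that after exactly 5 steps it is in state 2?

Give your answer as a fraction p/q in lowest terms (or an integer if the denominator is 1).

Answer: 1/4

Derivation:
Computing P^5 by repeated multiplication:
P^1 =
  1: [3/4, 1/4]
  2: [3/4, 1/4]
P^2 =
  1: [3/4, 1/4]
  2: [3/4, 1/4]
P^3 =
  1: [3/4, 1/4]
  2: [3/4, 1/4]
P^4 =
  1: [3/4, 1/4]
  2: [3/4, 1/4]
P^5 =
  1: [3/4, 1/4]
  2: [3/4, 1/4]

(P^5)[1 -> 2] = 1/4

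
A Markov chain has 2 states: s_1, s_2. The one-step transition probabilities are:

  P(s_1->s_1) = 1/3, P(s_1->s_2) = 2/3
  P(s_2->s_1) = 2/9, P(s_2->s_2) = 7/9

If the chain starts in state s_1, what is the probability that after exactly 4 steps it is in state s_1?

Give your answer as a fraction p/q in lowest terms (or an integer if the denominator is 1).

Computing P^4 by repeated multiplication:
P^1 =
  s_1: [1/3, 2/3]
  s_2: [2/9, 7/9]
P^2 =
  s_1: [7/27, 20/27]
  s_2: [20/81, 61/81]
P^3 =
  s_1: [61/243, 182/243]
  s_2: [182/729, 547/729]
P^4 =
  s_1: [547/2187, 1640/2187]
  s_2: [1640/6561, 4921/6561]

(P^4)[s_1 -> s_1] = 547/2187

Answer: 547/2187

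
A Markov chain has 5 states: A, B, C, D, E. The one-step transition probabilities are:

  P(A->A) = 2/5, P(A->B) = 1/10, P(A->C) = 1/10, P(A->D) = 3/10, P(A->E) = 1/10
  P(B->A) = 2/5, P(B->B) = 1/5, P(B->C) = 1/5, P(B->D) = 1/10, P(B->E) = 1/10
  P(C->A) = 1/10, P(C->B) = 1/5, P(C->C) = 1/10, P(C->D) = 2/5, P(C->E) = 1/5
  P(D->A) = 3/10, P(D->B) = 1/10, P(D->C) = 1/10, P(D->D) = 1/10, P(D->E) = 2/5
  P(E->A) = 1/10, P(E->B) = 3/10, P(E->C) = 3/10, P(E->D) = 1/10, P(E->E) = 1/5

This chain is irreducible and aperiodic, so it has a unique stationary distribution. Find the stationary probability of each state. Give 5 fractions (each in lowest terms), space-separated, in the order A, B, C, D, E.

Answer: 456/1663 286/1663 260/1663 671/3326 651/3326

Derivation:
The stationary distribution satisfies pi = pi * P, i.e.:
  pi_A = 2/5*pi_A + 2/5*pi_B + 1/10*pi_C + 3/10*pi_D + 1/10*pi_E
  pi_B = 1/10*pi_A + 1/5*pi_B + 1/5*pi_C + 1/10*pi_D + 3/10*pi_E
  pi_C = 1/10*pi_A + 1/5*pi_B + 1/10*pi_C + 1/10*pi_D + 3/10*pi_E
  pi_D = 3/10*pi_A + 1/10*pi_B + 2/5*pi_C + 1/10*pi_D + 1/10*pi_E
  pi_E = 1/10*pi_A + 1/10*pi_B + 1/5*pi_C + 2/5*pi_D + 1/5*pi_E
with normalization: pi_A + pi_B + pi_C + pi_D + pi_E = 1.

Using the first 4 balance equations plus normalization, the linear system A*pi = b is:
  [-3/5, 2/5, 1/10, 3/10, 1/10] . pi = 0
  [1/10, -4/5, 1/5, 1/10, 3/10] . pi = 0
  [1/10, 1/5, -9/10, 1/10, 3/10] . pi = 0
  [3/10, 1/10, 2/5, -9/10, 1/10] . pi = 0
  [1, 1, 1, 1, 1] . pi = 1

Solving yields:
  pi_A = 456/1663
  pi_B = 286/1663
  pi_C = 260/1663
  pi_D = 671/3326
  pi_E = 651/3326

Verification (pi * P):
  456/1663*2/5 + 286/1663*2/5 + 260/1663*1/10 + 671/3326*3/10 + 651/3326*1/10 = 456/1663 = pi_A  (ok)
  456/1663*1/10 + 286/1663*1/5 + 260/1663*1/5 + 671/3326*1/10 + 651/3326*3/10 = 286/1663 = pi_B  (ok)
  456/1663*1/10 + 286/1663*1/5 + 260/1663*1/10 + 671/3326*1/10 + 651/3326*3/10 = 260/1663 = pi_C  (ok)
  456/1663*3/10 + 286/1663*1/10 + 260/1663*2/5 + 671/3326*1/10 + 651/3326*1/10 = 671/3326 = pi_D  (ok)
  456/1663*1/10 + 286/1663*1/10 + 260/1663*1/5 + 671/3326*2/5 + 651/3326*1/5 = 651/3326 = pi_E  (ok)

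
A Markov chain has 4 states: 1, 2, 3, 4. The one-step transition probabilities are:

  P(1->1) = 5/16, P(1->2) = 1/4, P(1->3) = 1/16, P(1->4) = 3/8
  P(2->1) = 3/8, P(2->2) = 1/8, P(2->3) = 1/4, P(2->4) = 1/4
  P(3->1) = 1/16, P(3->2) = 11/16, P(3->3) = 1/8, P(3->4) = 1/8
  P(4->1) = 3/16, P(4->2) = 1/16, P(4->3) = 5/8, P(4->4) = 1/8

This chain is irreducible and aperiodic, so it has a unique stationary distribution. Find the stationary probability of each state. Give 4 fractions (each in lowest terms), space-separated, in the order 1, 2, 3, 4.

Answer: 16/67 401/1407 120/469 310/1407

Derivation:
The stationary distribution satisfies pi = pi * P, i.e.:
  pi_1 = 5/16*pi_1 + 3/8*pi_2 + 1/16*pi_3 + 3/16*pi_4
  pi_2 = 1/4*pi_1 + 1/8*pi_2 + 11/16*pi_3 + 1/16*pi_4
  pi_3 = 1/16*pi_1 + 1/4*pi_2 + 1/8*pi_3 + 5/8*pi_4
  pi_4 = 3/8*pi_1 + 1/4*pi_2 + 1/8*pi_3 + 1/8*pi_4
with normalization: pi_1 + pi_2 + pi_3 + pi_4 = 1.

Using the first 3 balance equations plus normalization, the linear system A*pi = b is:
  [-11/16, 3/8, 1/16, 3/16] . pi = 0
  [1/4, -7/8, 11/16, 1/16] . pi = 0
  [1/16, 1/4, -7/8, 5/8] . pi = 0
  [1, 1, 1, 1] . pi = 1

Solving yields:
  pi_1 = 16/67
  pi_2 = 401/1407
  pi_3 = 120/469
  pi_4 = 310/1407

Verification (pi * P):
  16/67*5/16 + 401/1407*3/8 + 120/469*1/16 + 310/1407*3/16 = 16/67 = pi_1  (ok)
  16/67*1/4 + 401/1407*1/8 + 120/469*11/16 + 310/1407*1/16 = 401/1407 = pi_2  (ok)
  16/67*1/16 + 401/1407*1/4 + 120/469*1/8 + 310/1407*5/8 = 120/469 = pi_3  (ok)
  16/67*3/8 + 401/1407*1/4 + 120/469*1/8 + 310/1407*1/8 = 310/1407 = pi_4  (ok)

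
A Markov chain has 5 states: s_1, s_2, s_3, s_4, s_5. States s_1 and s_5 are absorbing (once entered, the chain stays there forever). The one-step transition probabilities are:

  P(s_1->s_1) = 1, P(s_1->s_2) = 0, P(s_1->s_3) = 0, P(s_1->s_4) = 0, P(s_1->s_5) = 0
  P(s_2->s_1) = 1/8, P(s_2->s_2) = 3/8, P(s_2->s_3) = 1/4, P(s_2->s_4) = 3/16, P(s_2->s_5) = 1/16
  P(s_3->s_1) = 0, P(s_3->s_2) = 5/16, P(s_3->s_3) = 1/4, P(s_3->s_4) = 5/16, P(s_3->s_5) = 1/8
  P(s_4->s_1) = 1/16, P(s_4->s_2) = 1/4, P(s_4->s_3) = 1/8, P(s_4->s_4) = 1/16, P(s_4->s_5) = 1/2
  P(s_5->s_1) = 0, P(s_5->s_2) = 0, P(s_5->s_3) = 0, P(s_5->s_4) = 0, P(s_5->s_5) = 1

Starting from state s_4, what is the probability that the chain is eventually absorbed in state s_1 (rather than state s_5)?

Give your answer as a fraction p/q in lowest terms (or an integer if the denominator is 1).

Answer: 36/191

Derivation:
Let a_i = P(absorbed in s_1 | start in state i).
Boundary conditions: a_s_1 = 1, a_s_5 = 0.
For each transient state i, a_i = sum_j P(i->j) * a_j:
  a_s_2 = 1/8*a_s_1 + 3/8*a_s_2 + 1/4*a_s_3 + 3/16*a_s_4 + 1/16*a_s_5
  a_s_3 = 0*a_s_1 + 5/16*a_s_2 + 1/4*a_s_3 + 5/16*a_s_4 + 1/8*a_s_5
  a_s_4 = 1/16*a_s_1 + 1/4*a_s_2 + 1/8*a_s_3 + 1/16*a_s_4 + 1/2*a_s_5

Substituting a_s_1 = 1 and a_s_5 = 0, rearrange to (I - Q) a = r where r[i] = P(i -> s_1):
  [5/8, -1/4, -3/16] . (a_s_2, a_s_3, a_s_4) = 1/8
  [-5/16, 3/4, -5/16] . (a_s_2, a_s_3, a_s_4) = 0
  [-1/4, -1/8, 15/16] . (a_s_2, a_s_3, a_s_4) = 1/16

Solving yields:
  a_s_2 = 66/191
  a_s_3 = 85/382
  a_s_4 = 36/191

Starting state is s_4, so the absorption probability is a_s_4 = 36/191.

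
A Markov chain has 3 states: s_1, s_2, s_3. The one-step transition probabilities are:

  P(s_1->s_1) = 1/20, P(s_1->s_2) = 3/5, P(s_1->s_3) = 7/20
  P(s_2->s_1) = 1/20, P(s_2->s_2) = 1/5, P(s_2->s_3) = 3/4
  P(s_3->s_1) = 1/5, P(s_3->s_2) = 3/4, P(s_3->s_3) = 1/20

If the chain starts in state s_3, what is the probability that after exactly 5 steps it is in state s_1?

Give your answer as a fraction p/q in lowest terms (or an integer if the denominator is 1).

Computing P^5 by repeated multiplication:
P^1 =
  s_1: [1/20, 3/5, 7/20]
  s_2: [1/20, 1/5, 3/4]
  s_3: [1/5, 3/4, 1/20]
P^2 =
  s_1: [41/400, 33/80, 97/200]
  s_2: [13/80, 253/400, 41/200]
  s_3: [23/400, 123/400, 127/200]
P^3 =
  s_1: [491/4000, 2031/4000, 739/2000]
  s_2: [323/4000, 1511/4000, 1083/2000]
  s_3: [581/4000, 2289/4000, 113/400]
P^4 =
  s_1: [4217/40000, 18093/40000, 1769/4000]
  s_2: [5249/40000, 4241/8000, 6773/20000]
  s_3: [739/8000, 16539/40000, 9883/20000]
P^5 =
  s_1: [9307/80000, 194163/400000, 79651/200000]
  s_2: [40319/400000, 175499/400000, 92091/200000]
  s_3: [49649/400000, 203493/400000, 73429/200000]

(P^5)[s_3 -> s_1] = 49649/400000

Answer: 49649/400000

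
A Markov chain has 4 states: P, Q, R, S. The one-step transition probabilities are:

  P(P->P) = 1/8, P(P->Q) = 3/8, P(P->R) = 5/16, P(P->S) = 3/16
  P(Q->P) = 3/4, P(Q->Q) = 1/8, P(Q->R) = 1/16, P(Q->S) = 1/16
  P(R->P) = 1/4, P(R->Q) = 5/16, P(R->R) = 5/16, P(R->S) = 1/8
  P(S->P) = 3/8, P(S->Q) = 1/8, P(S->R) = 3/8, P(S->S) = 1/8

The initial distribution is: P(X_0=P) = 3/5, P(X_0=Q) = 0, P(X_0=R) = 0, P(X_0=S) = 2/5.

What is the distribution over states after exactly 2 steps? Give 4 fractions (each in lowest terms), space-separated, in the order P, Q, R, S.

Answer: 243/640 313/1280 65/256 39/320

Derivation:
Propagating the distribution step by step (d_{t+1} = d_t * P):
d_0 = (P=3/5, Q=0, R=0, S=2/5)
  d_1[P] = 3/5*1/8 + 0*3/4 + 0*1/4 + 2/5*3/8 = 9/40
  d_1[Q] = 3/5*3/8 + 0*1/8 + 0*5/16 + 2/5*1/8 = 11/40
  d_1[R] = 3/5*5/16 + 0*1/16 + 0*5/16 + 2/5*3/8 = 27/80
  d_1[S] = 3/5*3/16 + 0*1/16 + 0*1/8 + 2/5*1/8 = 13/80
d_1 = (P=9/40, Q=11/40, R=27/80, S=13/80)
  d_2[P] = 9/40*1/8 + 11/40*3/4 + 27/80*1/4 + 13/80*3/8 = 243/640
  d_2[Q] = 9/40*3/8 + 11/40*1/8 + 27/80*5/16 + 13/80*1/8 = 313/1280
  d_2[R] = 9/40*5/16 + 11/40*1/16 + 27/80*5/16 + 13/80*3/8 = 65/256
  d_2[S] = 9/40*3/16 + 11/40*1/16 + 27/80*1/8 + 13/80*1/8 = 39/320
d_2 = (P=243/640, Q=313/1280, R=65/256, S=39/320)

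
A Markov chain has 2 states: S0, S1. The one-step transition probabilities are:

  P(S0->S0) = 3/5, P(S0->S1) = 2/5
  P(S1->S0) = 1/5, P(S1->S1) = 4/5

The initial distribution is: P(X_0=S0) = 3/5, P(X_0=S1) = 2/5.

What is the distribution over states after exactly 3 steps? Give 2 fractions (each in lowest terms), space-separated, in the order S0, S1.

Propagating the distribution step by step (d_{t+1} = d_t * P):
d_0 = (S0=3/5, S1=2/5)
  d_1[S0] = 3/5*3/5 + 2/5*1/5 = 11/25
  d_1[S1] = 3/5*2/5 + 2/5*4/5 = 14/25
d_1 = (S0=11/25, S1=14/25)
  d_2[S0] = 11/25*3/5 + 14/25*1/5 = 47/125
  d_2[S1] = 11/25*2/5 + 14/25*4/5 = 78/125
d_2 = (S0=47/125, S1=78/125)
  d_3[S0] = 47/125*3/5 + 78/125*1/5 = 219/625
  d_3[S1] = 47/125*2/5 + 78/125*4/5 = 406/625
d_3 = (S0=219/625, S1=406/625)

Answer: 219/625 406/625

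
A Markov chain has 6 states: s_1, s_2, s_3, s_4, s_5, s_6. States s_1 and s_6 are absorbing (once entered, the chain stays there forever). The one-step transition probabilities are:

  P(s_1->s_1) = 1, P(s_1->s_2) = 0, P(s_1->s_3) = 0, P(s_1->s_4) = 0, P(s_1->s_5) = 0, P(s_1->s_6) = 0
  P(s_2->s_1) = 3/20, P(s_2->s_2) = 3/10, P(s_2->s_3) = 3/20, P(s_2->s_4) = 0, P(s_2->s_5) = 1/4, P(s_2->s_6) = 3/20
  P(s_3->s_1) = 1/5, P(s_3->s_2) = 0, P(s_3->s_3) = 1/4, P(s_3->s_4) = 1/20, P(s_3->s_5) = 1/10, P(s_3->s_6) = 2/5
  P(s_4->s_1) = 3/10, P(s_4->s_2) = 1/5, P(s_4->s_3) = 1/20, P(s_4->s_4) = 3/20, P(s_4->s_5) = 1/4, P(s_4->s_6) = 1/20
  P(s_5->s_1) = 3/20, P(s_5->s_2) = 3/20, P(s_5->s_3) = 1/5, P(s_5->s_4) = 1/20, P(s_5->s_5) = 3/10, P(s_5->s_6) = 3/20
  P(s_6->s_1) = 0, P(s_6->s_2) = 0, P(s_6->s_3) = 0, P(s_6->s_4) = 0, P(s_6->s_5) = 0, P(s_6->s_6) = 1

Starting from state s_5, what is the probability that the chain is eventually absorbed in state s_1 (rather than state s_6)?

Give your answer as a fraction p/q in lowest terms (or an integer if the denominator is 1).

Answer: 19320/41789

Derivation:
Let a_i = P(absorbed in s_1 | start in state i).
Boundary conditions: a_s_1 = 1, a_s_6 = 0.
For each transient state i, a_i = sum_j P(i->j) * a_j:
  a_s_2 = 3/20*a_s_1 + 3/10*a_s_2 + 3/20*a_s_3 + 0*a_s_4 + 1/4*a_s_5 + 3/20*a_s_6
  a_s_3 = 1/5*a_s_1 + 0*a_s_2 + 1/4*a_s_3 + 1/20*a_s_4 + 1/10*a_s_5 + 2/5*a_s_6
  a_s_4 = 3/10*a_s_1 + 1/5*a_s_2 + 1/20*a_s_3 + 3/20*a_s_4 + 1/4*a_s_5 + 1/20*a_s_6
  a_s_5 = 3/20*a_s_1 + 3/20*a_s_2 + 1/5*a_s_3 + 1/20*a_s_4 + 3/10*a_s_5 + 3/20*a_s_6

Substituting a_s_1 = 1 and a_s_6 = 0, rearrange to (I - Q) a = r where r[i] = P(i -> s_1):
  [7/10, -3/20, 0, -1/4] . (a_s_2, a_s_3, a_s_4, a_s_5) = 3/20
  [0, 3/4, -1/20, -1/10] . (a_s_2, a_s_3, a_s_4, a_s_5) = 1/5
  [-1/5, -1/20, 17/20, -1/4] . (a_s_2, a_s_3, a_s_4, a_s_5) = 3/10
  [-3/20, -1/5, -1/20, 7/10] . (a_s_2, a_s_3, a_s_4, a_s_5) = 3/20

Solving yields:
  a_s_2 = 19164/41789
  a_s_3 = 15443/41789
  a_s_4 = 25849/41789
  a_s_5 = 19320/41789

Starting state is s_5, so the absorption probability is a_s_5 = 19320/41789.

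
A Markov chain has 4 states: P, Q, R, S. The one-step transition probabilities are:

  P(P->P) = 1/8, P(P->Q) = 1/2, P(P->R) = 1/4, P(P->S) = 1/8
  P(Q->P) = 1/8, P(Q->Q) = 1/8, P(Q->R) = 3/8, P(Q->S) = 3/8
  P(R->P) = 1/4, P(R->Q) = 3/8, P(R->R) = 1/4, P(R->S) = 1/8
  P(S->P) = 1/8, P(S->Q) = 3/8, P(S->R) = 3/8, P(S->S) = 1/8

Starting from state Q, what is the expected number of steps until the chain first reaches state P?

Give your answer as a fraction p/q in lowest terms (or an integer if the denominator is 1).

Let h_i = expected steps to first reach P from state i.
Boundary: h_P = 0.
First-step equations for the other states:
  h_Q = 1 + 1/8*h_P + 1/8*h_Q + 3/8*h_R + 3/8*h_S
  h_R = 1 + 1/4*h_P + 3/8*h_Q + 1/4*h_R + 1/8*h_S
  h_S = 1 + 1/8*h_P + 3/8*h_Q + 3/8*h_R + 1/8*h_S

Substituting h_P = 0 and rearranging gives the linear system (I - Q) h = 1:
  [7/8, -3/8, -3/8] . (h_Q, h_R, h_S) = 1
  [-3/8, 3/4, -1/8] . (h_Q, h_R, h_S) = 1
  [-3/8, -3/8, 7/8] . (h_Q, h_R, h_S) = 1

Solving yields:
  h_Q = 6
  h_R = 16/3
  h_S = 6

Starting state is Q, so the expected hitting time is h_Q = 6.

Answer: 6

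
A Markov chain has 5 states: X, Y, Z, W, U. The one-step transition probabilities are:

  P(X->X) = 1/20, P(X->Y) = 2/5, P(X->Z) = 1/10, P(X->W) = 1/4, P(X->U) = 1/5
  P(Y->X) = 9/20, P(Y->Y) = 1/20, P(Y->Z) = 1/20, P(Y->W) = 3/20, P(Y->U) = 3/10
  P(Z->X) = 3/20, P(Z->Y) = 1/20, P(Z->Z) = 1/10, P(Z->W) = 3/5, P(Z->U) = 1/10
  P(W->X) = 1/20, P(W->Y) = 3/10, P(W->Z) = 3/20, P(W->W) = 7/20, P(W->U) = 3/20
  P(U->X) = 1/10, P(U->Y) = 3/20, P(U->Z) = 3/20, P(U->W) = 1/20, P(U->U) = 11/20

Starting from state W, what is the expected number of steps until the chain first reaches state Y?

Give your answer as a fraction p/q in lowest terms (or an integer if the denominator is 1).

Answer: 12605/2976

Derivation:
Let h_i = expected steps to first reach Y from state i.
Boundary: h_Y = 0.
First-step equations for the other states:
  h_X = 1 + 1/20*h_X + 2/5*h_Y + 1/10*h_Z + 1/4*h_W + 1/5*h_U
  h_Z = 1 + 3/20*h_X + 1/20*h_Y + 1/10*h_Z + 3/5*h_W + 1/10*h_U
  h_W = 1 + 1/20*h_X + 3/10*h_Y + 3/20*h_Z + 7/20*h_W + 3/20*h_U
  h_U = 1 + 1/10*h_X + 3/20*h_Y + 3/20*h_Z + 1/20*h_W + 11/20*h_U

Substituting h_Y = 0 and rearranging gives the linear system (I - Q) h = 1:
  [19/20, -1/10, -1/4, -1/5] . (h_X, h_Z, h_W, h_U) = 1
  [-3/20, 9/10, -3/5, -1/10] . (h_X, h_Z, h_W, h_U) = 1
  [-1/20, -3/20, 13/20, -3/20] . (h_X, h_Z, h_W, h_U) = 1
  [-1/10, -3/20, -1/20, 9/20] . (h_X, h_Z, h_W, h_U) = 1

Solving yields:
  h_X = 355/93
  h_Z = 30685/5952
  h_W = 12605/2976
  h_U = 10435/1984

Starting state is W, so the expected hitting time is h_W = 12605/2976.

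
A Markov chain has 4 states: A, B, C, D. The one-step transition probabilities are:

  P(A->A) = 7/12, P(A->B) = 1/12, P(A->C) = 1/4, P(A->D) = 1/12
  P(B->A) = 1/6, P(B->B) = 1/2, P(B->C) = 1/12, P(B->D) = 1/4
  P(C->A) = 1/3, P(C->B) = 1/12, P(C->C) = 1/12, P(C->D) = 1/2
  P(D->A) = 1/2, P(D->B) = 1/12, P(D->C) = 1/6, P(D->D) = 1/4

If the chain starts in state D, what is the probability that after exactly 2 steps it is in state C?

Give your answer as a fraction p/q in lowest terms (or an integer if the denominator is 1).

Answer: 3/16

Derivation:
Computing P^2 by repeated multiplication:
P^1 =
  A: [7/12, 1/12, 1/4, 1/12]
  B: [1/6, 1/2, 1/12, 1/4]
  C: [1/3, 1/12, 1/12, 1/2]
  D: [1/2, 1/12, 1/6, 1/4]
P^2 =
  A: [23/48, 17/144, 3/16, 31/144]
  B: [1/3, 7/24, 19/144, 35/144]
  C: [35/72, 17/144, 13/72, 31/144]
  D: [35/72, 17/144, 3/16, 5/24]

(P^2)[D -> C] = 3/16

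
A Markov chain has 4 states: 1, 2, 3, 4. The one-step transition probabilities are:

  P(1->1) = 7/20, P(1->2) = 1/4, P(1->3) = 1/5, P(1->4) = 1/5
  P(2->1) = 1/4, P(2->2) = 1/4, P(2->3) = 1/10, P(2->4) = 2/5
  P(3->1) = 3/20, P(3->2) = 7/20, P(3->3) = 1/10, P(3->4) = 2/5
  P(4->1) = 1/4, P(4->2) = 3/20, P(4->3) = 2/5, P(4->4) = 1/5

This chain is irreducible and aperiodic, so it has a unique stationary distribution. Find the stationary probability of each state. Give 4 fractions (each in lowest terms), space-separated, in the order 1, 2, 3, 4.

Answer: 46/181 263/1086 77/362 158/543

Derivation:
The stationary distribution satisfies pi = pi * P, i.e.:
  pi_1 = 7/20*pi_1 + 1/4*pi_2 + 3/20*pi_3 + 1/4*pi_4
  pi_2 = 1/4*pi_1 + 1/4*pi_2 + 7/20*pi_3 + 3/20*pi_4
  pi_3 = 1/5*pi_1 + 1/10*pi_2 + 1/10*pi_3 + 2/5*pi_4
  pi_4 = 1/5*pi_1 + 2/5*pi_2 + 2/5*pi_3 + 1/5*pi_4
with normalization: pi_1 + pi_2 + pi_3 + pi_4 = 1.

Using the first 3 balance equations plus normalization, the linear system A*pi = b is:
  [-13/20, 1/4, 3/20, 1/4] . pi = 0
  [1/4, -3/4, 7/20, 3/20] . pi = 0
  [1/5, 1/10, -9/10, 2/5] . pi = 0
  [1, 1, 1, 1] . pi = 1

Solving yields:
  pi_1 = 46/181
  pi_2 = 263/1086
  pi_3 = 77/362
  pi_4 = 158/543

Verification (pi * P):
  46/181*7/20 + 263/1086*1/4 + 77/362*3/20 + 158/543*1/4 = 46/181 = pi_1  (ok)
  46/181*1/4 + 263/1086*1/4 + 77/362*7/20 + 158/543*3/20 = 263/1086 = pi_2  (ok)
  46/181*1/5 + 263/1086*1/10 + 77/362*1/10 + 158/543*2/5 = 77/362 = pi_3  (ok)
  46/181*1/5 + 263/1086*2/5 + 77/362*2/5 + 158/543*1/5 = 158/543 = pi_4  (ok)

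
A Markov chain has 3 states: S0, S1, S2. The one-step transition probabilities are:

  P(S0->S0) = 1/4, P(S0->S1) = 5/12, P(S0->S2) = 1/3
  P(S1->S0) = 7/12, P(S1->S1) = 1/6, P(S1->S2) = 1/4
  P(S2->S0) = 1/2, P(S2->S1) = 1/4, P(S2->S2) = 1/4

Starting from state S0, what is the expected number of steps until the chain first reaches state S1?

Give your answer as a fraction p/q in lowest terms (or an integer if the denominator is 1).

Answer: 52/19

Derivation:
Let h_i = expected steps to first reach S1 from state i.
Boundary: h_S1 = 0.
First-step equations for the other states:
  h_S0 = 1 + 1/4*h_S0 + 5/12*h_S1 + 1/3*h_S2
  h_S2 = 1 + 1/2*h_S0 + 1/4*h_S1 + 1/4*h_S2

Substituting h_S1 = 0 and rearranging gives the linear system (I - Q) h = 1:
  [3/4, -1/3] . (h_S0, h_S2) = 1
  [-1/2, 3/4] . (h_S0, h_S2) = 1

Solving yields:
  h_S0 = 52/19
  h_S2 = 60/19

Starting state is S0, so the expected hitting time is h_S0 = 52/19.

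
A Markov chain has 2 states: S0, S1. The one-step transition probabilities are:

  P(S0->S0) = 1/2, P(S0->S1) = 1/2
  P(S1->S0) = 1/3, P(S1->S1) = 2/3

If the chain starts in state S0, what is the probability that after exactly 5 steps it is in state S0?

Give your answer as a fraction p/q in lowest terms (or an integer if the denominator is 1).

Computing P^5 by repeated multiplication:
P^1 =
  S0: [1/2, 1/2]
  S1: [1/3, 2/3]
P^2 =
  S0: [5/12, 7/12]
  S1: [7/18, 11/18]
P^3 =
  S0: [29/72, 43/72]
  S1: [43/108, 65/108]
P^4 =
  S0: [173/432, 259/432]
  S1: [259/648, 389/648]
P^5 =
  S0: [1037/2592, 1555/2592]
  S1: [1555/3888, 2333/3888]

(P^5)[S0 -> S0] = 1037/2592

Answer: 1037/2592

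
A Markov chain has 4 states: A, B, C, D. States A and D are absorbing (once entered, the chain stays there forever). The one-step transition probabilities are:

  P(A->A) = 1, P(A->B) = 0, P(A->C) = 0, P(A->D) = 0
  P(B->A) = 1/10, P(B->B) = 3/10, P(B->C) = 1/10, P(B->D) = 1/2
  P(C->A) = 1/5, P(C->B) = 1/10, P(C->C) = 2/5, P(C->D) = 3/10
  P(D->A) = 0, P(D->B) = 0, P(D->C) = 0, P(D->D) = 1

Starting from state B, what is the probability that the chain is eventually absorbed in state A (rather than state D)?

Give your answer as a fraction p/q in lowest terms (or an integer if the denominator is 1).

Answer: 8/41

Derivation:
Let a_i = P(absorbed in A | start in state i).
Boundary conditions: a_A = 1, a_D = 0.
For each transient state i, a_i = sum_j P(i->j) * a_j:
  a_B = 1/10*a_A + 3/10*a_B + 1/10*a_C + 1/2*a_D
  a_C = 1/5*a_A + 1/10*a_B + 2/5*a_C + 3/10*a_D

Substituting a_A = 1 and a_D = 0, rearrange to (I - Q) a = r where r[i] = P(i -> A):
  [7/10, -1/10] . (a_B, a_C) = 1/10
  [-1/10, 3/5] . (a_B, a_C) = 1/5

Solving yields:
  a_B = 8/41
  a_C = 15/41

Starting state is B, so the absorption probability is a_B = 8/41.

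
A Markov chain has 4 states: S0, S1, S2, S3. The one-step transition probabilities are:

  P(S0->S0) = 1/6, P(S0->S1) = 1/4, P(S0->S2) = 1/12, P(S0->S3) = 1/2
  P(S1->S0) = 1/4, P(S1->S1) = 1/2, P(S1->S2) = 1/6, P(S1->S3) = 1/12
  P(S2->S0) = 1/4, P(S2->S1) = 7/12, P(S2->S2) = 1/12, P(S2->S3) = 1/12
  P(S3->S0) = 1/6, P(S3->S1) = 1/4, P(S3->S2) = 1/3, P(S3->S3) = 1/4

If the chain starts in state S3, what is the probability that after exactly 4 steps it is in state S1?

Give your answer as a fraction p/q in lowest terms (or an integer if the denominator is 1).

Computing P^4 by repeated multiplication:
P^1 =
  S0: [1/6, 1/4, 1/12, 1/2]
  S1: [1/4, 1/2, 1/6, 1/12]
  S2: [1/4, 7/12, 1/12, 1/12]
  S3: [1/6, 1/4, 1/3, 1/4]
P^2 =
  S0: [7/36, 49/144, 11/48, 17/72]
  S1: [2/9, 31/72, 7/48, 29/144]
  S2: [2/9, 61/144, 11/72, 29/144]
  S3: [31/144, 61/144, 1/6, 7/36]
P^3 =
  S0: [185/864, 79/192, 295/1728, 11/54]
  S1: [371/1728, 13/32, 293/1728, 181/864]
  S2: [371/1728, 703/1728, 73/432, 181/864]
  S3: [373/1728, 79/192, 289/1728, 355/1728]
P^4 =
  S0: [2231/10368, 8497/20736, 1165/6912, 2141/10368]
  S1: [4451/20736, 4231/10368, 293/1728, 4307/20736]
  S2: [4451/20736, 8461/20736, 3517/20736, 4307/20736]
  S3: [557/2592, 8473/20736, 73/432, 4303/20736]

(P^4)[S3 -> S1] = 8473/20736

Answer: 8473/20736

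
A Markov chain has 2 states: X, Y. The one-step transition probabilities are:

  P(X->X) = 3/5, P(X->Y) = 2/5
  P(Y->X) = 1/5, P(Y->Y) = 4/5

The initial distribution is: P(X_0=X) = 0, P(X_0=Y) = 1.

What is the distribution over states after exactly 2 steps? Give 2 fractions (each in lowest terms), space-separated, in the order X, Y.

Propagating the distribution step by step (d_{t+1} = d_t * P):
d_0 = (X=0, Y=1)
  d_1[X] = 0*3/5 + 1*1/5 = 1/5
  d_1[Y] = 0*2/5 + 1*4/5 = 4/5
d_1 = (X=1/5, Y=4/5)
  d_2[X] = 1/5*3/5 + 4/5*1/5 = 7/25
  d_2[Y] = 1/5*2/5 + 4/5*4/5 = 18/25
d_2 = (X=7/25, Y=18/25)

Answer: 7/25 18/25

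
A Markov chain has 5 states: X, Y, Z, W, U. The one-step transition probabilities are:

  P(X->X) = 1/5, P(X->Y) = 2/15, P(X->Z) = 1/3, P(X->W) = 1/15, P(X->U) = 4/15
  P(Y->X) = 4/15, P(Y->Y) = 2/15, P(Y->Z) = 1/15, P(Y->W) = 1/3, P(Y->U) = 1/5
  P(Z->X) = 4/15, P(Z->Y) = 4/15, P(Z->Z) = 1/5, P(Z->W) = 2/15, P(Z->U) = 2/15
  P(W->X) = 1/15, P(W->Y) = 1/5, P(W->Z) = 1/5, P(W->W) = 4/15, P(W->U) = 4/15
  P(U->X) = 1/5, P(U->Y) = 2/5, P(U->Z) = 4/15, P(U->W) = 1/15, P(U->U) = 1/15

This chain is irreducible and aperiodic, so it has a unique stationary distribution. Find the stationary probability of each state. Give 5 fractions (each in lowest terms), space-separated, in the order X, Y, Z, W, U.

Answer: 11608/56483 12582/56483 11869/56483 9890/56483 10534/56483

Derivation:
The stationary distribution satisfies pi = pi * P, i.e.:
  pi_X = 1/5*pi_X + 4/15*pi_Y + 4/15*pi_Z + 1/15*pi_W + 1/5*pi_U
  pi_Y = 2/15*pi_X + 2/15*pi_Y + 4/15*pi_Z + 1/5*pi_W + 2/5*pi_U
  pi_Z = 1/3*pi_X + 1/15*pi_Y + 1/5*pi_Z + 1/5*pi_W + 4/15*pi_U
  pi_W = 1/15*pi_X + 1/3*pi_Y + 2/15*pi_Z + 4/15*pi_W + 1/15*pi_U
  pi_U = 4/15*pi_X + 1/5*pi_Y + 2/15*pi_Z + 4/15*pi_W + 1/15*pi_U
with normalization: pi_X + pi_Y + pi_Z + pi_W + pi_U = 1.

Using the first 4 balance equations plus normalization, the linear system A*pi = b is:
  [-4/5, 4/15, 4/15, 1/15, 1/5] . pi = 0
  [2/15, -13/15, 4/15, 1/5, 2/5] . pi = 0
  [1/3, 1/15, -4/5, 1/5, 4/15] . pi = 0
  [1/15, 1/3, 2/15, -11/15, 1/15] . pi = 0
  [1, 1, 1, 1, 1] . pi = 1

Solving yields:
  pi_X = 11608/56483
  pi_Y = 12582/56483
  pi_Z = 11869/56483
  pi_W = 9890/56483
  pi_U = 10534/56483

Verification (pi * P):
  11608/56483*1/5 + 12582/56483*4/15 + 11869/56483*4/15 + 9890/56483*1/15 + 10534/56483*1/5 = 11608/56483 = pi_X  (ok)
  11608/56483*2/15 + 12582/56483*2/15 + 11869/56483*4/15 + 9890/56483*1/5 + 10534/56483*2/5 = 12582/56483 = pi_Y  (ok)
  11608/56483*1/3 + 12582/56483*1/15 + 11869/56483*1/5 + 9890/56483*1/5 + 10534/56483*4/15 = 11869/56483 = pi_Z  (ok)
  11608/56483*1/15 + 12582/56483*1/3 + 11869/56483*2/15 + 9890/56483*4/15 + 10534/56483*1/15 = 9890/56483 = pi_W  (ok)
  11608/56483*4/15 + 12582/56483*1/5 + 11869/56483*2/15 + 9890/56483*4/15 + 10534/56483*1/15 = 10534/56483 = pi_U  (ok)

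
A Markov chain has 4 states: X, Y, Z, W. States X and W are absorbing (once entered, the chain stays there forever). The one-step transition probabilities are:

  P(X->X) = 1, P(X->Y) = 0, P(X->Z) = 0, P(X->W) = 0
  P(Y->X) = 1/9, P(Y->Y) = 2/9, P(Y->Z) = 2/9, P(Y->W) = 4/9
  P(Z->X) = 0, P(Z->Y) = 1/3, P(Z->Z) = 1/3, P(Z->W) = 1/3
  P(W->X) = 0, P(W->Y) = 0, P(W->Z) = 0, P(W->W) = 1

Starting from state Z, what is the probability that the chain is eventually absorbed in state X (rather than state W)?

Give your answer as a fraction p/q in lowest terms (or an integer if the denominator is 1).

Let a_i = P(absorbed in X | start in state i).
Boundary conditions: a_X = 1, a_W = 0.
For each transient state i, a_i = sum_j P(i->j) * a_j:
  a_Y = 1/9*a_X + 2/9*a_Y + 2/9*a_Z + 4/9*a_W
  a_Z = 0*a_X + 1/3*a_Y + 1/3*a_Z + 1/3*a_W

Substituting a_X = 1 and a_W = 0, rearrange to (I - Q) a = r where r[i] = P(i -> X):
  [7/9, -2/9] . (a_Y, a_Z) = 1/9
  [-1/3, 2/3] . (a_Y, a_Z) = 0

Solving yields:
  a_Y = 1/6
  a_Z = 1/12

Starting state is Z, so the absorption probability is a_Z = 1/12.

Answer: 1/12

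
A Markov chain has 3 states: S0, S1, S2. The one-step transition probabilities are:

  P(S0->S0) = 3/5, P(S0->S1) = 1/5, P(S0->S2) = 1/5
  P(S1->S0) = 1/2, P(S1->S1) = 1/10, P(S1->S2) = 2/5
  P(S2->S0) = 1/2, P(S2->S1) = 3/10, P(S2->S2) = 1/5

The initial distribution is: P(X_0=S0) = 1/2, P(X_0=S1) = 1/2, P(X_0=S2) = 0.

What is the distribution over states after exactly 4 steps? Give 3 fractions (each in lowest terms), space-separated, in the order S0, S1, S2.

Propagating the distribution step by step (d_{t+1} = d_t * P):
d_0 = (S0=1/2, S1=1/2, S2=0)
  d_1[S0] = 1/2*3/5 + 1/2*1/2 + 0*1/2 = 11/20
  d_1[S1] = 1/2*1/5 + 1/2*1/10 + 0*3/10 = 3/20
  d_1[S2] = 1/2*1/5 + 1/2*2/5 + 0*1/5 = 3/10
d_1 = (S0=11/20, S1=3/20, S2=3/10)
  d_2[S0] = 11/20*3/5 + 3/20*1/2 + 3/10*1/2 = 111/200
  d_2[S1] = 11/20*1/5 + 3/20*1/10 + 3/10*3/10 = 43/200
  d_2[S2] = 11/20*1/5 + 3/20*2/5 + 3/10*1/5 = 23/100
d_2 = (S0=111/200, S1=43/200, S2=23/100)
  d_3[S0] = 111/200*3/5 + 43/200*1/2 + 23/100*1/2 = 1111/2000
  d_3[S1] = 111/200*1/5 + 43/200*1/10 + 23/100*3/10 = 403/2000
  d_3[S2] = 111/200*1/5 + 43/200*2/5 + 23/100*1/5 = 243/1000
d_3 = (S0=1111/2000, S1=403/2000, S2=243/1000)
  d_4[S0] = 1111/2000*3/5 + 403/2000*1/2 + 243/1000*1/2 = 11111/20000
  d_4[S1] = 1111/2000*1/5 + 403/2000*1/10 + 243/1000*3/10 = 4083/20000
  d_4[S2] = 1111/2000*1/5 + 403/2000*2/5 + 243/1000*1/5 = 2403/10000
d_4 = (S0=11111/20000, S1=4083/20000, S2=2403/10000)

Answer: 11111/20000 4083/20000 2403/10000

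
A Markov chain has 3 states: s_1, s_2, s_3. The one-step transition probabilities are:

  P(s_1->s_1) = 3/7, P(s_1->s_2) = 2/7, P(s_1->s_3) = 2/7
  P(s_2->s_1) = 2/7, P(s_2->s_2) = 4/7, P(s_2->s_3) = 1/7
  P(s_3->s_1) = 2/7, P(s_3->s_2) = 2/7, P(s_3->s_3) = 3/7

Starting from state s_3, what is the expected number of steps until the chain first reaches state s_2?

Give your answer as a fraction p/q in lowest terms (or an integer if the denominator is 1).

Answer: 7/2

Derivation:
Let h_i = expected steps to first reach s_2 from state i.
Boundary: h_s_2 = 0.
First-step equations for the other states:
  h_s_1 = 1 + 3/7*h_s_1 + 2/7*h_s_2 + 2/7*h_s_3
  h_s_3 = 1 + 2/7*h_s_1 + 2/7*h_s_2 + 3/7*h_s_3

Substituting h_s_2 = 0 and rearranging gives the linear system (I - Q) h = 1:
  [4/7, -2/7] . (h_s_1, h_s_3) = 1
  [-2/7, 4/7] . (h_s_1, h_s_3) = 1

Solving yields:
  h_s_1 = 7/2
  h_s_3 = 7/2

Starting state is s_3, so the expected hitting time is h_s_3 = 7/2.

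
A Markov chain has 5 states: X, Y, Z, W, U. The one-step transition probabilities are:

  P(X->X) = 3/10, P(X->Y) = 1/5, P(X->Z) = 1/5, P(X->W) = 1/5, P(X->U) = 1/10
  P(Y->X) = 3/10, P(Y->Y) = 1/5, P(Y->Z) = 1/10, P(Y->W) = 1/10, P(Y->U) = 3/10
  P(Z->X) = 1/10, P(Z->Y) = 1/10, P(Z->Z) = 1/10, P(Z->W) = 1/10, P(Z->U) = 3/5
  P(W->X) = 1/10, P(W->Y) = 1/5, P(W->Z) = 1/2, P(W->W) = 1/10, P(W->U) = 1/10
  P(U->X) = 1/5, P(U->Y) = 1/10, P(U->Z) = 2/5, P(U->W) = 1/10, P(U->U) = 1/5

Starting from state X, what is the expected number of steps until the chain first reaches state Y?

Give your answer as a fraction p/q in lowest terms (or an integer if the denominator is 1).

Answer: 10210/1507

Derivation:
Let h_i = expected steps to first reach Y from state i.
Boundary: h_Y = 0.
First-step equations for the other states:
  h_X = 1 + 3/10*h_X + 1/5*h_Y + 1/5*h_Z + 1/5*h_W + 1/10*h_U
  h_Z = 1 + 1/10*h_X + 1/10*h_Y + 1/10*h_Z + 1/10*h_W + 3/5*h_U
  h_W = 1 + 1/10*h_X + 1/5*h_Y + 1/2*h_Z + 1/10*h_W + 1/10*h_U
  h_U = 1 + 1/5*h_X + 1/10*h_Y + 2/5*h_Z + 1/10*h_W + 1/5*h_U

Substituting h_Y = 0 and rearranging gives the linear system (I - Q) h = 1:
  [7/10, -1/5, -1/5, -1/10] . (h_X, h_Z, h_W, h_U) = 1
  [-1/10, 9/10, -1/10, -3/5] . (h_X, h_Z, h_W, h_U) = 1
  [-1/10, -1/2, 9/10, -1/10] . (h_X, h_Z, h_W, h_U) = 1
  [-1/5, -2/5, -1/10, 4/5] . (h_X, h_Z, h_W, h_U) = 1

Solving yields:
  h_X = 10210/1507
  h_Z = 11750/1507
  h_W = 10630/1507
  h_U = 11640/1507

Starting state is X, so the expected hitting time is h_X = 10210/1507.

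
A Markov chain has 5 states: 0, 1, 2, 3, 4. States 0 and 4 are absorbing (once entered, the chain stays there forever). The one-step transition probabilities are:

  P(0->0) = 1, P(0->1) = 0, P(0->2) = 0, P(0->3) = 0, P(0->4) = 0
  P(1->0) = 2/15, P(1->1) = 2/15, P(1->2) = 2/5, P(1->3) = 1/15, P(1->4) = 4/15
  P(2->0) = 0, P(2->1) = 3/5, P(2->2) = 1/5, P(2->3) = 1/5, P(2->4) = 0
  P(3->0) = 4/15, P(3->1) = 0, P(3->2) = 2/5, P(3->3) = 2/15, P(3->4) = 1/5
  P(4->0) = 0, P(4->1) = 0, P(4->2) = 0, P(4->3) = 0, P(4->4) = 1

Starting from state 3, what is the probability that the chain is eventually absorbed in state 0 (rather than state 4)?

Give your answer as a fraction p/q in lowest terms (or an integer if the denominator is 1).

Let a_i = P(absorbed in 0 | start in state i).
Boundary conditions: a_0 = 1, a_4 = 0.
For each transient state i, a_i = sum_j P(i->j) * a_j:
  a_1 = 2/15*a_0 + 2/15*a_1 + 2/5*a_2 + 1/15*a_3 + 4/15*a_4
  a_2 = 0*a_0 + 3/5*a_1 + 1/5*a_2 + 1/5*a_3 + 0*a_4
  a_3 = 4/15*a_0 + 0*a_1 + 2/5*a_2 + 2/15*a_3 + 1/5*a_4

Substituting a_0 = 1 and a_4 = 0, rearrange to (I - Q) a = r where r[i] = P(i -> 0):
  [13/15, -2/5, -1/15] . (a_1, a_2, a_3) = 2/15
  [-3/5, 4/5, -1/5] . (a_1, a_2, a_3) = 0
  [0, -2/5, 13/15] . (a_1, a_2, a_3) = 4/15

Solving yields:
  a_1 = 66/173
  a_2 = 71/173
  a_3 = 86/173

Starting state is 3, so the absorption probability is a_3 = 86/173.

Answer: 86/173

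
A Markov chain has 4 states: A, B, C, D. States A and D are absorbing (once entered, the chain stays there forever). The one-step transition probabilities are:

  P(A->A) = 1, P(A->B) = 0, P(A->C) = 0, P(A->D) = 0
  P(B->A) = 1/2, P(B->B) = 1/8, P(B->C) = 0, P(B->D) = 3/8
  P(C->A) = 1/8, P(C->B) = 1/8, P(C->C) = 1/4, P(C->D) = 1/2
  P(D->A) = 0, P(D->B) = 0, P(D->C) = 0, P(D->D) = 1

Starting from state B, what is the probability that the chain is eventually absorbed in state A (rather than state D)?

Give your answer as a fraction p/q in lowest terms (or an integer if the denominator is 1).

Answer: 4/7

Derivation:
Let a_i = P(absorbed in A | start in state i).
Boundary conditions: a_A = 1, a_D = 0.
For each transient state i, a_i = sum_j P(i->j) * a_j:
  a_B = 1/2*a_A + 1/8*a_B + 0*a_C + 3/8*a_D
  a_C = 1/8*a_A + 1/8*a_B + 1/4*a_C + 1/2*a_D

Substituting a_A = 1 and a_D = 0, rearrange to (I - Q) a = r where r[i] = P(i -> A):
  [7/8, 0] . (a_B, a_C) = 1/2
  [-1/8, 3/4] . (a_B, a_C) = 1/8

Solving yields:
  a_B = 4/7
  a_C = 11/42

Starting state is B, so the absorption probability is a_B = 4/7.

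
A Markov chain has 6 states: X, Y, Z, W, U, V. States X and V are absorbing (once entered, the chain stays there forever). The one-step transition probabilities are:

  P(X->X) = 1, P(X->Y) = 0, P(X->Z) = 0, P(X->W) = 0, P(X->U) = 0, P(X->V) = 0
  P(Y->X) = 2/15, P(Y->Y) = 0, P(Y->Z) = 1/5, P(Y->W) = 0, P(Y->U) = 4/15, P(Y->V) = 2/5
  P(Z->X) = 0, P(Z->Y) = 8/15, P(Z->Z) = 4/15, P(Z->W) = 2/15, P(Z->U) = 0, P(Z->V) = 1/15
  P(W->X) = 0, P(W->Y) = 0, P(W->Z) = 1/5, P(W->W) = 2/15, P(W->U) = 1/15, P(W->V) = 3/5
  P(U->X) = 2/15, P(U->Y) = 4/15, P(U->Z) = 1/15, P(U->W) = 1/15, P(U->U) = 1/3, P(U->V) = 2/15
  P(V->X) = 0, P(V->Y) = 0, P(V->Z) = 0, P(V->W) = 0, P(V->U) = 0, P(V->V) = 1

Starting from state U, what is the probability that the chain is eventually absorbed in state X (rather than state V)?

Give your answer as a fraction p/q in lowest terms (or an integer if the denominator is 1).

Let a_i = P(absorbed in X | start in state i).
Boundary conditions: a_X = 1, a_V = 0.
For each transient state i, a_i = sum_j P(i->j) * a_j:
  a_Y = 2/15*a_X + 0*a_Y + 1/5*a_Z + 0*a_W + 4/15*a_U + 2/5*a_V
  a_Z = 0*a_X + 8/15*a_Y + 4/15*a_Z + 2/15*a_W + 0*a_U + 1/15*a_V
  a_W = 0*a_X + 0*a_Y + 1/5*a_Z + 2/15*a_W + 1/15*a_U + 3/5*a_V
  a_U = 2/15*a_X + 4/15*a_Y + 1/15*a_Z + 1/15*a_W + 1/3*a_U + 2/15*a_V

Substituting a_X = 1 and a_V = 0, rearrange to (I - Q) a = r where r[i] = P(i -> X):
  [1, -1/5, 0, -4/15] . (a_Y, a_Z, a_W, a_U) = 2/15
  [-8/15, 11/15, -2/15, 0] . (a_Y, a_Z, a_W, a_U) = 0
  [0, -1/5, 13/15, -1/15] . (a_Y, a_Z, a_W, a_U) = 0
  [-4/15, -1/15, -1/15, 2/3] . (a_Y, a_Z, a_W, a_U) = 2/15

Solving yields:
  a_Y = 3822/14531
  a_Z = 2972/14531
  a_W = 1058/14531
  a_U = 4838/14531

Starting state is U, so the absorption probability is a_U = 4838/14531.

Answer: 4838/14531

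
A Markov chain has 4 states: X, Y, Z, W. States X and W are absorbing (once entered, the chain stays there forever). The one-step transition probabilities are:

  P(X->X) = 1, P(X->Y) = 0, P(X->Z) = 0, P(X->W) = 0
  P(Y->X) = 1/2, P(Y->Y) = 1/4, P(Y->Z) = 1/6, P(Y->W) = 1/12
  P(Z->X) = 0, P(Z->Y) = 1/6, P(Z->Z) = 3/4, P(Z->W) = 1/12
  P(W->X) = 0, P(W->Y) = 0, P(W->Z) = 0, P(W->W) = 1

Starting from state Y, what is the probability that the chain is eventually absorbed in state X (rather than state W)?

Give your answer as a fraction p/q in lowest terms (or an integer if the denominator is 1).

Answer: 18/23

Derivation:
Let a_i = P(absorbed in X | start in state i).
Boundary conditions: a_X = 1, a_W = 0.
For each transient state i, a_i = sum_j P(i->j) * a_j:
  a_Y = 1/2*a_X + 1/4*a_Y + 1/6*a_Z + 1/12*a_W
  a_Z = 0*a_X + 1/6*a_Y + 3/4*a_Z + 1/12*a_W

Substituting a_X = 1 and a_W = 0, rearrange to (I - Q) a = r where r[i] = P(i -> X):
  [3/4, -1/6] . (a_Y, a_Z) = 1/2
  [-1/6, 1/4] . (a_Y, a_Z) = 0

Solving yields:
  a_Y = 18/23
  a_Z = 12/23

Starting state is Y, so the absorption probability is a_Y = 18/23.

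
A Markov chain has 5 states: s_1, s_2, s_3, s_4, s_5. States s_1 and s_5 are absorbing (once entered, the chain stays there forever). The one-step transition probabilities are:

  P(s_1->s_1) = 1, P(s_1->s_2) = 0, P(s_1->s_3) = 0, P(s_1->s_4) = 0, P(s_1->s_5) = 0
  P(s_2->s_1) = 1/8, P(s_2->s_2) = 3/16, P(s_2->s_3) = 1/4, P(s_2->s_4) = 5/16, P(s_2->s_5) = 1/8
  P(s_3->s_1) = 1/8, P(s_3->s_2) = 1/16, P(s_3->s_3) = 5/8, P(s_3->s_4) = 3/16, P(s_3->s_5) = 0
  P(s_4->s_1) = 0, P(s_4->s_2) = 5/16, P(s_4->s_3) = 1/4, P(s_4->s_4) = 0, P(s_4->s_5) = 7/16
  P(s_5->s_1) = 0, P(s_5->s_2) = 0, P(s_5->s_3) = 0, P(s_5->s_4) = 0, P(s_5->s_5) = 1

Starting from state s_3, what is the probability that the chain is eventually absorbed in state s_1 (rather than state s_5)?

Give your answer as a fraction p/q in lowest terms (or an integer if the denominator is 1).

Answer: 214/399

Derivation:
Let a_i = P(absorbed in s_1 | start in state i).
Boundary conditions: a_s_1 = 1, a_s_5 = 0.
For each transient state i, a_i = sum_j P(i->j) * a_j:
  a_s_2 = 1/8*a_s_1 + 3/16*a_s_2 + 1/4*a_s_3 + 5/16*a_s_4 + 1/8*a_s_5
  a_s_3 = 1/8*a_s_1 + 1/16*a_s_2 + 5/8*a_s_3 + 3/16*a_s_4 + 0*a_s_5
  a_s_4 = 0*a_s_1 + 5/16*a_s_2 + 1/4*a_s_3 + 0*a_s_4 + 7/16*a_s_5

Substituting a_s_1 = 1 and a_s_5 = 0, rearrange to (I - Q) a = r where r[i] = P(i -> s_1):
  [13/16, -1/4, -5/16] . (a_s_2, a_s_3, a_s_4) = 1/8
  [-1/16, 3/8, -3/16] . (a_s_2, a_s_3, a_s_4) = 1/8
  [-5/16, -1/4, 1] . (a_s_2, a_s_3, a_s_4) = 0

Solving yields:
  a_s_2 = 8/19
  a_s_3 = 214/399
  a_s_4 = 106/399

Starting state is s_3, so the absorption probability is a_s_3 = 214/399.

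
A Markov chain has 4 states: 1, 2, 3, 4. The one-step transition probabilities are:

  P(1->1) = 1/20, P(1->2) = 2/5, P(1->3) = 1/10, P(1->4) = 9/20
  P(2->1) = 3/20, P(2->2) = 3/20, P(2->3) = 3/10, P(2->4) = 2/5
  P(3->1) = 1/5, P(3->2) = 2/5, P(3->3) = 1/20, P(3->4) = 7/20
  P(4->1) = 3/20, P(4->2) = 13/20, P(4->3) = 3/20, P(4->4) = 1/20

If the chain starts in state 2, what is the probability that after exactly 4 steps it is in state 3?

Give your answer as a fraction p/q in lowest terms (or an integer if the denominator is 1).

Answer: 219/1250

Derivation:
Computing P^4 by repeated multiplication:
P^1 =
  1: [1/20, 2/5, 1/10, 9/20]
  2: [3/20, 3/20, 3/10, 2/5]
  3: [1/5, 2/5, 1/20, 7/20]
  4: [3/20, 13/20, 3/20, 1/20]
P^2 =
  1: [3/20, 33/80, 79/400, 6/25]
  2: [3/20, 37/80, 27/200, 101/400]
  3: [53/400, 31/80, 39/200, 57/200]
  4: [57/400, 1/4, 9/40, 153/400]
P^3 =
  1: [1159/8000, 571/1600, 1477/8000, 2509/8000]
  2: [567/4000, 139/400, 1587/8000, 2499/8000]
  3: [293/2000, 599/1600, 91/500, 2377/8000]
  4: [147/1000, 693/1600, 1263/8000, 131/500]
P^4 =
  1: [23159/160000, 6227/16000, 7113/40000, 46119/160000]
  2: [23319/160000, 12519/32000, 219/1250, 23027/80000]
  3: [2889/20000, 6091/16000, 28901/160000, 47077/160000]
  4: [22911/160000, 11431/32000, 30693/160000, 49241/160000]

(P^4)[2 -> 3] = 219/1250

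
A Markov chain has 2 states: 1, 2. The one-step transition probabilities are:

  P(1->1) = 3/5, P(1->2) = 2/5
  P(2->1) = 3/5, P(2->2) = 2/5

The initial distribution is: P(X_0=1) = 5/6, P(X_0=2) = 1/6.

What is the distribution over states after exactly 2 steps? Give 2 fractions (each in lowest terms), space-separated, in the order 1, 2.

Propagating the distribution step by step (d_{t+1} = d_t * P):
d_0 = (1=5/6, 2=1/6)
  d_1[1] = 5/6*3/5 + 1/6*3/5 = 3/5
  d_1[2] = 5/6*2/5 + 1/6*2/5 = 2/5
d_1 = (1=3/5, 2=2/5)
  d_2[1] = 3/5*3/5 + 2/5*3/5 = 3/5
  d_2[2] = 3/5*2/5 + 2/5*2/5 = 2/5
d_2 = (1=3/5, 2=2/5)

Answer: 3/5 2/5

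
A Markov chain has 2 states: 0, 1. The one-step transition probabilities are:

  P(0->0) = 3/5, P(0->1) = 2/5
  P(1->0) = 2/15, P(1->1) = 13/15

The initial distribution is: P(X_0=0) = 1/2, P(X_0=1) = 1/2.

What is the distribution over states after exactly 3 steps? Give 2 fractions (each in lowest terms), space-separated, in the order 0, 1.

Propagating the distribution step by step (d_{t+1} = d_t * P):
d_0 = (0=1/2, 1=1/2)
  d_1[0] = 1/2*3/5 + 1/2*2/15 = 11/30
  d_1[1] = 1/2*2/5 + 1/2*13/15 = 19/30
d_1 = (0=11/30, 1=19/30)
  d_2[0] = 11/30*3/5 + 19/30*2/15 = 137/450
  d_2[1] = 11/30*2/5 + 19/30*13/15 = 313/450
d_2 = (0=137/450, 1=313/450)
  d_3[0] = 137/450*3/5 + 313/450*2/15 = 1859/6750
  d_3[1] = 137/450*2/5 + 313/450*13/15 = 4891/6750
d_3 = (0=1859/6750, 1=4891/6750)

Answer: 1859/6750 4891/6750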